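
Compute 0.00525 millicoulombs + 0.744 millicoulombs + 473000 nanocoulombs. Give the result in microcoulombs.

In microcoulombs:
  0.00525 millicoulombs = 0.00525 × 10³ microcoulombs = 5.25
  0.744 millicoulombs = 0.744 × 10³ microcoulombs = 744
  473000 nanocoulombs = 473000 × 10⁻³ microcoulombs = 473
Sum: 5.25 + 744 + 473 = 1222.25

1222.25 microcoulombs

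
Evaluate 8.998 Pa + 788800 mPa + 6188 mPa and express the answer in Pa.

In Pa:
  8.998 Pa → 8.998
  788800 mPa = 788800 × 10^-3 Pa = 788.8
  6188 mPa = 6188 × 10^-3 Pa = 6.188
Sum: 8.998 + 788.8 + 6.188 = 803.986

803.986 Pa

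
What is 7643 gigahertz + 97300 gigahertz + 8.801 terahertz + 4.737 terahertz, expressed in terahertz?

118.481 terahertz

In terahertz:
  7643 gigahertz = 7643 × 10⁻³ terahertz = 7.643
  97300 gigahertz = 97300 × 10⁻³ terahertz = 97.3
  8.801 terahertz → 8.801
  4.737 terahertz → 4.737
Sum: 7.643 + 97.3 + 8.801 + 4.737 = 118.481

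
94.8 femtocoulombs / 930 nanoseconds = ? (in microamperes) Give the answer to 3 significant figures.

0.102 microamperes

(94.8e-15) / (930e-9) = 0.10194e-6 A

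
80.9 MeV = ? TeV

0.0000809 TeV

mega = 10^6, tera = 10^12; factor is 10^-6.
80.9 × 10^-6 = 0.0000809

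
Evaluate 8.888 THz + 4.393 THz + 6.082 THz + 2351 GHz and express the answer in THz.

21.714 THz

In THz:
  8.888 THz → 8.888
  4.393 THz → 4.393
  6.082 THz → 6.082
  2351 GHz = 2351e-3 THz = 2.351
Sum: 8.888 + 4.393 + 6.082 + 2.351 = 21.714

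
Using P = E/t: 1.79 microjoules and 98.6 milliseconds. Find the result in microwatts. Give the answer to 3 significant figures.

18.2 microwatts

(1.79 × 10^-6) / (98.6 × 10^-3) = 0.018154 × 10^-3 W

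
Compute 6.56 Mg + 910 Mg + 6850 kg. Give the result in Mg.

923.41 Mg

In Mg:
  6.56 Mg → 6.56
  910 Mg → 910
  6850 kg = 6850e-3 Mg = 6.85
Sum: 6.56 + 910 + 6.85 = 923.41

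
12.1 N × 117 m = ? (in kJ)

1.4157 kJ

12.1 × 117 = 1415.7 J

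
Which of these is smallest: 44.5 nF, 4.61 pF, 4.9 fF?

4.9 fF

44.5 nF = 0.0000000445 F
4.61 pF = 0.00000000000461 F
4.9 fF = 0.0000000000000049 F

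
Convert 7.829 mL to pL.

7829000000 pL

milli = 10^-3, pico = 10^-12; factor is 10^9.
7.829 × 10^9 = 7829000000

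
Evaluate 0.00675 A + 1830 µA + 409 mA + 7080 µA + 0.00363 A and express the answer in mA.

In mA:
  0.00675 A = 0.00675 × 10^3 mA = 6.75
  1830 µA = 1830 × 10^-3 mA = 1.83
  409 mA → 409
  7080 µA = 7080 × 10^-3 mA = 7.08
  0.00363 A = 0.00363 × 10^3 mA = 3.63
Sum: 6.75 + 1.83 + 409 + 7.08 + 3.63 = 428.29

428.29 mA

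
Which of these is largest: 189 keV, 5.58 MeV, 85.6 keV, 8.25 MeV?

8.25 MeV

189 keV = 189000 eV
5.58 MeV = 5580000 eV
85.6 keV = 85600 eV
8.25 MeV = 8250000 eV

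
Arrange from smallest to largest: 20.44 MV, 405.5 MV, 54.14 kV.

20.44 MV = 20440000 V
405.5 MV = 405500000 V
54.14 kV = 54140 V

54.14 kV < 20.44 MV < 405.5 MV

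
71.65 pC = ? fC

pico = 1e-12, femto = 1e-15; factor is 1e3.
71.65 × 1e3 = 71650

71650 fC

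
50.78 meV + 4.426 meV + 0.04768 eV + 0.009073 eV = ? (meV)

111.959 meV

In meV:
  50.78 meV → 50.78
  4.426 meV → 4.426
  0.04768 eV = 0.04768 × 10^3 meV = 47.68
  0.009073 eV = 0.009073 × 10^3 meV = 9.073
Sum: 50.78 + 4.426 + 47.68 + 9.073 = 111.959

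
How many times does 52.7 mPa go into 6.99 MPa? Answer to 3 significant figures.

133000000

(6.99e6) / (52.7e-3) = 0.1326e9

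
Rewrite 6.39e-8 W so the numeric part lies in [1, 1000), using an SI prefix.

= 63.9e-9 W; 1e-9 is nano.

63.9 nW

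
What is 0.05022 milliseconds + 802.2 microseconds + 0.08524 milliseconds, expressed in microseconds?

In microseconds:
  0.05022 milliseconds = 0.05022 × 10^3 microseconds = 50.22
  802.2 microseconds → 802.2
  0.08524 milliseconds = 0.08524 × 10^3 microseconds = 85.24
Sum: 50.22 + 802.2 + 85.24 = 937.66

937.66 microseconds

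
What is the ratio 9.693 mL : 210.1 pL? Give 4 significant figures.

(9.693e-3) / (210.1e-12) = 0.046135e9

46140000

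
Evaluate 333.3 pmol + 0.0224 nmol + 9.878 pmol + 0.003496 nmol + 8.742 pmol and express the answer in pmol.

In pmol:
  333.3 pmol → 333.3
  0.0224 nmol = 0.0224 × 10^3 pmol = 22.4
  9.878 pmol → 9.878
  0.003496 nmol = 0.003496 × 10^3 pmol = 3.496
  8.742 pmol → 8.742
Sum: 333.3 + 22.4 + 9.878 + 3.496 + 8.742 = 377.816

377.816 pmol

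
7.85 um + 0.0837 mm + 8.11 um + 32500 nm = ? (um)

In um:
  7.85 um → 7.85
  0.0837 mm = 0.0837 × 10^3 um = 83.7
  8.11 um → 8.11
  32500 nm = 32500 × 10^-3 um = 32.5
Sum: 7.85 + 83.7 + 8.11 + 32.5 = 132.16

132.16 um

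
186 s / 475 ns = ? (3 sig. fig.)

392000000

(186) / (475 × 10⁻⁹) = 0.3916 × 10⁹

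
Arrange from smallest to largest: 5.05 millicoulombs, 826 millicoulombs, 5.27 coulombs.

5.05 millicoulombs = 0.00505 coulombs
826 millicoulombs = 0.826 coulombs
5.27 coulombs = 5.27 coulombs

5.05 millicoulombs < 826 millicoulombs < 5.27 coulombs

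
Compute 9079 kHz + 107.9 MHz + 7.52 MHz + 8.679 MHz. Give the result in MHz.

133.178 MHz

In MHz:
  9079 kHz = 9079e-3 MHz = 9.079
  107.9 MHz → 107.9
  7.52 MHz → 7.52
  8.679 MHz → 8.679
Sum: 9.079 + 107.9 + 7.52 + 8.679 = 133.178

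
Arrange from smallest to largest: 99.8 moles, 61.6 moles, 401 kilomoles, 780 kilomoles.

99.8 moles = 99.8 moles
61.6 moles = 61.6 moles
401 kilomoles = 401000 moles
780 kilomoles = 780000 moles

61.6 moles < 99.8 moles < 401 kilomoles < 780 kilomoles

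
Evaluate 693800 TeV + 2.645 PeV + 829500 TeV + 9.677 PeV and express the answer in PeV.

In PeV:
  693800 TeV = 693800 × 10^-3 PeV = 693.8
  2.645 PeV → 2.645
  829500 TeV = 829500 × 10^-3 PeV = 829.5
  9.677 PeV → 9.677
Sum: 693.8 + 2.645 + 829.5 + 9.677 = 1535.622

1535.622 PeV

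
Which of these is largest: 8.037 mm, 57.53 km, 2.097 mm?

57.53 km

8.037 mm = 0.008037 m
57.53 km = 57530 m
2.097 mm = 0.002097 m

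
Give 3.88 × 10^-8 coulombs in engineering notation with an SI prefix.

= 38.8 × 10^-9 coulombs; 10^-9 is nano.

38.8 nanocoulombs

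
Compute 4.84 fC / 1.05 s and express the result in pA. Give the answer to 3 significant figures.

0.00461 pA

(4.84 × 10^-15) / (1.05) = 4.6095 × 10^-15 A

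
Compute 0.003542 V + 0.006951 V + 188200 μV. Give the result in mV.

In mV:
  0.003542 V = 0.003542 × 10^3 mV = 3.542
  0.006951 V = 0.006951 × 10^3 mV = 6.951
  188200 μV = 188200 × 10^-3 mV = 188.2
Sum: 3.542 + 6.951 + 188.2 = 198.693

198.693 mV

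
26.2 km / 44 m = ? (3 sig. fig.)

(26.2 × 10³) / (44) = 0.5955 × 10³

595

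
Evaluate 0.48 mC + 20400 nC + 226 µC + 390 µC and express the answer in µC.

In µC:
  0.48 mC = 0.48e3 µC = 480
  20400 nC = 20400e-3 µC = 20.4
  226 µC → 226
  390 µC → 390
Sum: 480 + 20.4 + 226 + 390 = 1116.4

1116.4 µC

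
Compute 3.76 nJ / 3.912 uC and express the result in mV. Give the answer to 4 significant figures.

(3.76e-9) / (3.912e-6) = 0.961145e-3 V

0.9611 mV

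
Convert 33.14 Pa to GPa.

0.00000003314 GPa

(no prefix) = 10⁰, giga = 10⁹; factor is 10⁻⁹.
33.14 × 10⁻⁹ = 0.00000003314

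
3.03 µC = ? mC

0.00303 mC

micro = 10⁻⁶, milli = 10⁻³; factor is 10⁻³.
3.03 × 10⁻³ = 0.00303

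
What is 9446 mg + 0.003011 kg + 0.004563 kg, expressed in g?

In g:
  9446 mg = 9446e-3 g = 9.446
  0.003011 kg = 0.003011e3 g = 3.011
  0.004563 kg = 0.004563e3 g = 4.563
Sum: 9.446 + 3.011 + 4.563 = 17.02

17.02 g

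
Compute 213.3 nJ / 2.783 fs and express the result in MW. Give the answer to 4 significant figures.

(213.3 × 10⁻⁹) / (2.783 × 10⁻¹⁵) = 76.6439 × 10⁶ W

76.64 MW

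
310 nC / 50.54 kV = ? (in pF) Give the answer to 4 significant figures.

6.134 pF

(310 × 10⁻⁹) / (50.54 × 10³) = 6.13376 × 10⁻¹² F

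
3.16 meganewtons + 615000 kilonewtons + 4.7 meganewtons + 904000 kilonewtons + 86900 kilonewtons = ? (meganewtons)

In meganewtons:
  3.16 meganewtons → 3.16
  615000 kilonewtons = 615000 × 10^-3 meganewtons = 615
  4.7 meganewtons → 4.7
  904000 kilonewtons = 904000 × 10^-3 meganewtons = 904
  86900 kilonewtons = 86900 × 10^-3 meganewtons = 86.9
Sum: 3.16 + 615 + 4.7 + 904 + 86.9 = 1613.76

1613.76 meganewtons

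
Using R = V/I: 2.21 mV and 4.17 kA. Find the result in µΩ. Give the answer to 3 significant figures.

0.530 µΩ

(2.21 × 10^-3) / (4.17 × 10^3) = 0.52998 × 10^-6 Ω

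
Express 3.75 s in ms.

(no prefix) = 10^0, milli = 10^-3; factor is 10^3.
3.75 × 10^3 = 3750

3750 ms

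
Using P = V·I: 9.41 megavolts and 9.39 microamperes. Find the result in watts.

88.3599 watts

9.41e6 × 9.39e-6 = 88.3599 W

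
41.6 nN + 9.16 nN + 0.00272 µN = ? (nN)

53.48 nN

In nN:
  41.6 nN → 41.6
  9.16 nN → 9.16
  0.00272 µN = 0.00272 × 10³ nN = 2.72
Sum: 41.6 + 9.16 + 2.72 = 53.48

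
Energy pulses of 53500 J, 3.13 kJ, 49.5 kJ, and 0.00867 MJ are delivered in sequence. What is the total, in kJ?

In kJ:
  53500 J = 53500e-3 kJ = 53.5
  3.13 kJ → 3.13
  49.5 kJ → 49.5
  0.00867 MJ = 0.00867e3 kJ = 8.67
Sum: 53.5 + 3.13 + 49.5 + 8.67 = 114.8

114.8 kJ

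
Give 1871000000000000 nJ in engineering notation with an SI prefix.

= 1.871 × 10⁶ J; 10⁶ is mega.

1.871 MJ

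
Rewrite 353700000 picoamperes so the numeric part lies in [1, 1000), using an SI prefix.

= 353.7 × 10⁻⁶ amperes; 10⁻⁶ is micro.

353.7 microamperes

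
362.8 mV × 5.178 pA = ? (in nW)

0.0018785784 nW

362.8 × 10⁻³ × 5.178 × 10⁻¹² = 1878.5784 × 10⁻¹⁵ W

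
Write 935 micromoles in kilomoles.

micro = 1e-6, kilo = 1e3; factor is 1e-9.
935 × 1e-9 = 0.000000935

0.000000935 kilomoles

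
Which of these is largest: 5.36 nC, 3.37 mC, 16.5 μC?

5.36 nC = 0.00000000536 C
3.37 mC = 0.00337 C
16.5 μC = 0.0000165 C

3.37 mC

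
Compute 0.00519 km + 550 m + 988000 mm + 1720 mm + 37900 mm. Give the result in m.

In m:
  0.00519 km = 0.00519e3 m = 5.19
  550 m → 550
  988000 mm = 988000e-3 m = 988
  1720 mm = 1720e-3 m = 1.72
  37900 mm = 37900e-3 m = 37.9
Sum: 5.19 + 550 + 988 + 1.72 + 37.9 = 1582.81

1582.81 m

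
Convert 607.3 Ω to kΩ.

0.6073 kΩ

(no prefix) = 1e0, kilo = 1e3; factor is 1e-3.
607.3 × 1e-3 = 0.6073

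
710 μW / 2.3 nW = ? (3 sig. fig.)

309000

(710 × 10⁻⁶) / (2.3 × 10⁻⁹) = 308.7 × 10³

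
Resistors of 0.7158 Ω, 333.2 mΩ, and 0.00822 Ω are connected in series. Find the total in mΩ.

1057.22 mΩ

In mΩ:
  0.7158 Ω = 0.7158 × 10^3 mΩ = 715.8
  333.2 mΩ → 333.2
  0.00822 Ω = 0.00822 × 10^3 mΩ = 8.22
Sum: 715.8 + 333.2 + 8.22 = 1057.22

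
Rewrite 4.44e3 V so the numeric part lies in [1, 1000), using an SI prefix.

4.44 kV

= 4.44e3 V; 1e3 is kilo.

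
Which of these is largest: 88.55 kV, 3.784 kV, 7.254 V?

88.55 kV = 88550 V
3.784 kV = 3784 V
7.254 V = 7.254 V

88.55 kV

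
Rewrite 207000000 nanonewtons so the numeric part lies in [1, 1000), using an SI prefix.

207 millinewtons

= 207 × 10^-3 newtons; 10^-3 is milli.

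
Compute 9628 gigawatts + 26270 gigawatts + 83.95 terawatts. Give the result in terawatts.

In terawatts:
  9628 gigawatts = 9628e-3 terawatts = 9.628
  26270 gigawatts = 26270e-3 terawatts = 26.27
  83.95 terawatts → 83.95
Sum: 9.628 + 26.27 + 83.95 = 119.848

119.848 terawatts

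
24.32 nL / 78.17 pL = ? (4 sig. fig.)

311.1

(24.32e-9) / (78.17e-12) = 0.31112e3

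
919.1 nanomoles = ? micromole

0.9191 micromoles

nano = 1e-9, micro = 1e-6; factor is 1e-3.
919.1 × 1e-3 = 0.9191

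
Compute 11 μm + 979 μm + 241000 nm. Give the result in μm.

In μm:
  11 μm → 11
  979 μm → 979
  241000 nm = 241000 × 10^-3 μm = 241
Sum: 11 + 979 + 241 = 1231

1231 μm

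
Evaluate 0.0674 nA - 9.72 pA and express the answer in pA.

In pA:
  0.0674 nA = 0.0674e3 pA = 67.4
  9.72 pA → 9.72
Difference: 67.4 - 9.72 = 57.68

57.68 pA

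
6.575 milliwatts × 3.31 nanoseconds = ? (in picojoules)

21.76325 picojoules

6.575 × 10^-3 × 3.31 × 10^-9 = 21.76325 × 10^-12 J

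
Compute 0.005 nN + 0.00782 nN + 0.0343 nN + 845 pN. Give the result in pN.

892.12 pN

In pN:
  0.005 nN = 0.005 × 10^3 pN = 5
  0.00782 nN = 0.00782 × 10^3 pN = 7.82
  0.0343 nN = 0.0343 × 10^3 pN = 34.3
  845 pN → 845
Sum: 5 + 7.82 + 34.3 + 845 = 892.12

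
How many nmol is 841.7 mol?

(no prefix) = 10⁰, nano = 10⁻⁹; factor is 10⁹.
841.7 × 10⁹ = 841700000000

841700000000 nmol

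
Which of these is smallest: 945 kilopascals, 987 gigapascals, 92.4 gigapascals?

945 kilopascals

945 kilopascals = 945000 pascals
987 gigapascals = 987000000000 pascals
92.4 gigapascals = 92400000000 pascals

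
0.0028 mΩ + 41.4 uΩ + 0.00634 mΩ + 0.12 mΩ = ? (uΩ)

In uΩ:
  0.0028 mΩ = 0.0028e3 uΩ = 2.8
  41.4 uΩ → 41.4
  0.00634 mΩ = 0.00634e3 uΩ = 6.34
  0.12 mΩ = 0.12e3 uΩ = 120
Sum: 2.8 + 41.4 + 6.34 + 120 = 170.54

170.54 uΩ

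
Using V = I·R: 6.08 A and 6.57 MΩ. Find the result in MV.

6.08 × 6.57 × 10^6 = 39.9456 × 10^6 V

39.9456 MV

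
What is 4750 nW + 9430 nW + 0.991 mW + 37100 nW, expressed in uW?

In uW:
  4750 nW = 4750 × 10^-3 uW = 4.75
  9430 nW = 9430 × 10^-3 uW = 9.43
  0.991 mW = 0.991 × 10^3 uW = 991
  37100 nW = 37100 × 10^-3 uW = 37.1
Sum: 4.75 + 9.43 + 991 + 37.1 = 1042.28

1042.28 uW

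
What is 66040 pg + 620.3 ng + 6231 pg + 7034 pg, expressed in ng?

In ng:
  66040 pg = 66040e-3 ng = 66.04
  620.3 ng → 620.3
  6231 pg = 6231e-3 ng = 6.231
  7034 pg = 7034e-3 ng = 7.034
Sum: 66.04 + 620.3 + 6.231 + 7.034 = 699.605

699.605 ng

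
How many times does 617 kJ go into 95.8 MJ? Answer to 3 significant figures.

(95.8 × 10⁶) / (617 × 10³) = 0.1553 × 10³

155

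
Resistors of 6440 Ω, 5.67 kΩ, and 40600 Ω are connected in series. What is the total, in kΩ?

In kΩ:
  6440 Ω = 6440e-3 kΩ = 6.44
  5.67 kΩ → 5.67
  40600 Ω = 40600e-3 kΩ = 40.6
Sum: 6.44 + 5.67 + 40.6 = 52.71

52.71 kΩ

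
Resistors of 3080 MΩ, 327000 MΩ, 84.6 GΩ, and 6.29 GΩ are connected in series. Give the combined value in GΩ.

In GΩ:
  3080 MΩ = 3080e-3 GΩ = 3.08
  327000 MΩ = 327000e-3 GΩ = 327
  84.6 GΩ → 84.6
  6.29 GΩ → 6.29
Sum: 3.08 + 327 + 84.6 + 6.29 = 420.97

420.97 GΩ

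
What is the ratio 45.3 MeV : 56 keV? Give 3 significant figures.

(45.3 × 10^6) / (56 × 10^3) = 0.8089 × 10^3

809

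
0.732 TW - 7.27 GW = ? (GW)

In GW:
  0.732 TW = 0.732e3 GW = 732
  7.27 GW → 7.27
Difference: 732 - 7.27 = 724.73

724.73 GW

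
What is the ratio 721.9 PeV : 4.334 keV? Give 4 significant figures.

(721.9 × 10¹⁵) / (4.334 × 10³) = 166.57 × 10¹²

166600000000000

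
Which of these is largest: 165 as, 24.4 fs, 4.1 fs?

165 as = 0.000000000000000165 s
24.4 fs = 0.0000000000000244 s
4.1 fs = 0.0000000000000041 s

24.4 fs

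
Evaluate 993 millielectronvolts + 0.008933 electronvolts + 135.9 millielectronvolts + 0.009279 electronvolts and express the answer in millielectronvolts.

In millielectronvolts:
  993 millielectronvolts → 993
  0.008933 electronvolts = 0.008933 × 10^3 millielectronvolts = 8.933
  135.9 millielectronvolts → 135.9
  0.009279 electronvolts = 0.009279 × 10^3 millielectronvolts = 9.279
Sum: 993 + 8.933 + 135.9 + 9.279 = 1147.112

1147.112 millielectronvolts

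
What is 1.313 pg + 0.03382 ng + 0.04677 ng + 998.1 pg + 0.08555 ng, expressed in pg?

1165.553 pg

In pg:
  1.313 pg → 1.313
  0.03382 ng = 0.03382 × 10^3 pg = 33.82
  0.04677 ng = 0.04677 × 10^3 pg = 46.77
  998.1 pg → 998.1
  0.08555 ng = 0.08555 × 10^3 pg = 85.55
Sum: 1.313 + 33.82 + 46.77 + 998.1 + 85.55 = 1165.553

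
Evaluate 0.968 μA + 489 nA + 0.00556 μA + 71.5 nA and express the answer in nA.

1534.06 nA

In nA:
  0.968 μA = 0.968 × 10³ nA = 968
  489 nA → 489
  0.00556 μA = 0.00556 × 10³ nA = 5.56
  71.5 nA → 71.5
Sum: 968 + 489 + 5.56 + 71.5 = 1534.06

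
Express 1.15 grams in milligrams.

1150 milligrams

(no prefix) = 10⁰, milli = 10⁻³; factor is 10³.
1.15 × 10³ = 1150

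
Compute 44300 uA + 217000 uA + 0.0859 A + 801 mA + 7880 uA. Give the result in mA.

1156.08 mA

In mA:
  44300 uA = 44300 × 10^-3 mA = 44.3
  217000 uA = 217000 × 10^-3 mA = 217
  0.0859 A = 0.0859 × 10^3 mA = 85.9
  801 mA → 801
  7880 uA = 7880 × 10^-3 mA = 7.88
Sum: 44.3 + 217 + 85.9 + 801 + 7.88 = 1156.08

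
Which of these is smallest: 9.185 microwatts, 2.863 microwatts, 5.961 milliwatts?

9.185 microwatts = 0.000009185 watts
2.863 microwatts = 0.000002863 watts
5.961 milliwatts = 0.005961 watts

2.863 microwatts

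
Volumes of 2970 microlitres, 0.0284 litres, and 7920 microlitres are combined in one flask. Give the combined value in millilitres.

In millilitres:
  2970 microlitres = 2970e-3 millilitres = 2.97
  0.0284 litres = 0.0284e3 millilitres = 28.4
  7920 microlitres = 7920e-3 millilitres = 7.92
Sum: 2.97 + 28.4 + 7.92 = 39.29

39.29 millilitres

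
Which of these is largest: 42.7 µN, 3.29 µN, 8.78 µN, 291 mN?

291 mN

42.7 µN = 0.0000427 N
3.29 µN = 0.00000329 N
8.78 µN = 0.00000878 N
291 mN = 0.291 N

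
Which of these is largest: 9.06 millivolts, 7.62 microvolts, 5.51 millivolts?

9.06 millivolts = 0.00906 volts
7.62 microvolts = 0.00000762 volts
5.51 millivolts = 0.00551 volts

9.06 millivolts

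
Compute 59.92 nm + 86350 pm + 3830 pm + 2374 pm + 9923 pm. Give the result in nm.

In nm:
  59.92 nm → 59.92
  86350 pm = 86350 × 10⁻³ nm = 86.35
  3830 pm = 3830 × 10⁻³ nm = 3.83
  2374 pm = 2374 × 10⁻³ nm = 2.374
  9923 pm = 9923 × 10⁻³ nm = 9.923
Sum: 59.92 + 86.35 + 3.83 + 2.374 + 9.923 = 162.397

162.397 nm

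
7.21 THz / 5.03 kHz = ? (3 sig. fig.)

(7.21 × 10¹²) / (5.03 × 10³) = 1.433 × 10⁹

1430000000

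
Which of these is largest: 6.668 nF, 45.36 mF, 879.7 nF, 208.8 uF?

6.668 nF = 0.000000006668 F
45.36 mF = 0.04536 F
879.7 nF = 0.0000008797 F
208.8 uF = 0.0002088 F

45.36 mF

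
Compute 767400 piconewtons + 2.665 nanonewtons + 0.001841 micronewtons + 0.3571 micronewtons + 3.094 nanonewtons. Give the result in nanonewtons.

In nanonewtons:
  767400 piconewtons = 767400 × 10⁻³ nanonewtons = 767.4
  2.665 nanonewtons → 2.665
  0.001841 micronewtons = 0.001841 × 10³ nanonewtons = 1.841
  0.3571 micronewtons = 0.3571 × 10³ nanonewtons = 357.1
  3.094 nanonewtons → 3.094
Sum: 767.4 + 2.665 + 1.841 + 357.1 + 3.094 = 1132.1

1132.1 nanonewtons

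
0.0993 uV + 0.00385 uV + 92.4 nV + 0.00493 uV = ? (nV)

200.48 nV

In nV:
  0.0993 uV = 0.0993 × 10³ nV = 99.3
  0.00385 uV = 0.00385 × 10³ nV = 3.85
  92.4 nV → 92.4
  0.00493 uV = 0.00493 × 10³ nV = 4.93
Sum: 99.3 + 3.85 + 92.4 + 4.93 = 200.48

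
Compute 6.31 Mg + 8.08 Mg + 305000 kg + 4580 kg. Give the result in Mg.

323.97 Mg

In Mg:
  6.31 Mg → 6.31
  8.08 Mg → 8.08
  305000 kg = 305000e-3 Mg = 305
  4580 kg = 4580e-3 Mg = 4.58
Sum: 6.31 + 8.08 + 305 + 4.58 = 323.97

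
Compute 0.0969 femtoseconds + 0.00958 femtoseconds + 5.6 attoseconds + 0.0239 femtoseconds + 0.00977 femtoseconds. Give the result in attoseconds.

In attoseconds:
  0.0969 femtoseconds = 0.0969e3 attoseconds = 96.9
  0.00958 femtoseconds = 0.00958e3 attoseconds = 9.58
  5.6 attoseconds → 5.6
  0.0239 femtoseconds = 0.0239e3 attoseconds = 23.9
  0.00977 femtoseconds = 0.00977e3 attoseconds = 9.77
Sum: 96.9 + 9.58 + 5.6 + 23.9 + 9.77 = 145.75

145.75 attoseconds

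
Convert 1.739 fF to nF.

0.000001739 nF

femto = 10⁻¹⁵, nano = 10⁻⁹; factor is 10⁻⁶.
1.739 × 10⁻⁶ = 0.000001739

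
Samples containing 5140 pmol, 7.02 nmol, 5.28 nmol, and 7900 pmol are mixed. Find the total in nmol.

In nmol:
  5140 pmol = 5140e-3 nmol = 5.14
  7.02 nmol → 7.02
  5.28 nmol → 5.28
  7900 pmol = 7900e-3 nmol = 7.9
Sum: 5.14 + 7.02 + 5.28 + 7.9 = 25.34

25.34 nmol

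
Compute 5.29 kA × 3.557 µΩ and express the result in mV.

5.29e3 × 3.557e-6 = 18.81653e-3 V

18.81653 mV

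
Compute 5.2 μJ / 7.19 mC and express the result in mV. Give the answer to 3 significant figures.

(5.2 × 10⁻⁶) / (7.19 × 10⁻³) = 0.72323 × 10⁻³ V

0.723 mV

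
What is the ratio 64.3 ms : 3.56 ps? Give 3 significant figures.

18100000000

(64.3e-3) / (3.56e-12) = 18.06e9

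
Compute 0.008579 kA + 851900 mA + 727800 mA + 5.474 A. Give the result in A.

In A:
  0.008579 kA = 0.008579 × 10³ A = 8.579
  851900 mA = 851900 × 10⁻³ A = 851.9
  727800 mA = 727800 × 10⁻³ A = 727.8
  5.474 A → 5.474
Sum: 8.579 + 851.9 + 727.8 + 5.474 = 1593.753

1593.753 A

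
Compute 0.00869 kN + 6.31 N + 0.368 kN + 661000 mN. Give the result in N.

1044 N

In N:
  0.00869 kN = 0.00869 × 10^3 N = 8.69
  6.31 N → 6.31
  0.368 kN = 0.368 × 10^3 N = 368
  661000 mN = 661000 × 10^-3 N = 661
Sum: 8.69 + 6.31 + 368 + 661 = 1044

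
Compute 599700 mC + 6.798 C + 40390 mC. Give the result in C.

646.888 C

In C:
  599700 mC = 599700 × 10^-3 C = 599.7
  6.798 C → 6.798
  40390 mC = 40390 × 10^-3 C = 40.39
Sum: 599.7 + 6.798 + 40.39 = 646.888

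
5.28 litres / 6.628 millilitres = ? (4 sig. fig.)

796.6

(5.28) / (6.628e-3) = 0.79662e3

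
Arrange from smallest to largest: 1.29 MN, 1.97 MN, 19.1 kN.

1.29 MN = 1290000 N
1.97 MN = 1970000 N
19.1 kN = 19100 N

19.1 kN < 1.29 MN < 1.97 MN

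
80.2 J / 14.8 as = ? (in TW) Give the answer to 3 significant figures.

(80.2) / (14.8 × 10^-18) = 5.4189 × 10^18 W

5420000 TW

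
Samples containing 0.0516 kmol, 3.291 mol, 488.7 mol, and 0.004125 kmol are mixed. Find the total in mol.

547.716 mol

In mol:
  0.0516 kmol = 0.0516 × 10^3 mol = 51.6
  3.291 mol → 3.291
  488.7 mol → 488.7
  0.004125 kmol = 0.004125 × 10^3 mol = 4.125
Sum: 51.6 + 3.291 + 488.7 + 4.125 = 547.716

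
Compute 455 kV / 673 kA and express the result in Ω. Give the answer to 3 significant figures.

0.676 Ω

(455 × 10^3) / (673 × 10^3) = 0.67608 Ω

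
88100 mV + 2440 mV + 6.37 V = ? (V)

96.91 V

In V:
  88100 mV = 88100 × 10^-3 V = 88.1
  2440 mV = 2440 × 10^-3 V = 2.44
  6.37 V → 6.37
Sum: 88.1 + 2.44 + 6.37 = 96.91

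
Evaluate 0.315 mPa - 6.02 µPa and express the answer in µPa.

In µPa:
  0.315 mPa = 0.315e3 µPa = 315
  6.02 µPa → 6.02
Difference: 315 - 6.02 = 308.98

308.98 µPa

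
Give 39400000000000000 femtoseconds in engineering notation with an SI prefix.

39.4 seconds

= 39.4 seconds; mantissa already in [1, 1000).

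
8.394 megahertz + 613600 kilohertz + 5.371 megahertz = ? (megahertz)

In megahertz:
  8.394 megahertz → 8.394
  613600 kilohertz = 613600 × 10⁻³ megahertz = 613.6
  5.371 megahertz → 5.371
Sum: 8.394 + 613.6 + 5.371 = 627.365

627.365 megahertz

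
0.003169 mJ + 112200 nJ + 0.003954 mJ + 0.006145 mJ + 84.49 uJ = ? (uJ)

In uJ:
  0.003169 mJ = 0.003169 × 10^3 uJ = 3.169
  112200 nJ = 112200 × 10^-3 uJ = 112.2
  0.003954 mJ = 0.003954 × 10^3 uJ = 3.954
  0.006145 mJ = 0.006145 × 10^3 uJ = 6.145
  84.49 uJ → 84.49
Sum: 3.169 + 112.2 + 3.954 + 6.145 + 84.49 = 209.958

209.958 uJ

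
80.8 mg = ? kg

milli = 1e-3, kilo = 1e3; factor is 1e-6.
80.8 × 1e-6 = 0.0000808

0.0000808 kg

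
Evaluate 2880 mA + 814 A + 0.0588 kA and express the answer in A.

875.68 A

In A:
  2880 mA = 2880e-3 A = 2.88
  814 A → 814
  0.0588 kA = 0.0588e3 A = 58.8
Sum: 2.88 + 814 + 58.8 = 875.68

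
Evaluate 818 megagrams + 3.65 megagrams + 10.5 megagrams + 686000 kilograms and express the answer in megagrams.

1518.15 megagrams

In megagrams:
  818 megagrams → 818
  3.65 megagrams → 3.65
  10.5 megagrams → 10.5
  686000 kilograms = 686000 × 10⁻³ megagrams = 686
Sum: 818 + 3.65 + 10.5 + 686 = 1518.15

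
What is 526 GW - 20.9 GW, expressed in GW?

505.1 GW

In GW:
  526 GW → 526
  20.9 GW → 20.9
Difference: 526 - 20.9 = 505.1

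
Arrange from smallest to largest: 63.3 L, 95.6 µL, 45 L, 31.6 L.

63.3 L = 63.3 L
95.6 µL = 0.0000956 L
45 L = 45 L
31.6 L = 31.6 L

95.6 µL < 31.6 L < 45 L < 63.3 L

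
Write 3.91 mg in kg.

0.00000391 kg

milli = 10^-3, kilo = 10^3; factor is 10^-6.
3.91 × 10^-6 = 0.00000391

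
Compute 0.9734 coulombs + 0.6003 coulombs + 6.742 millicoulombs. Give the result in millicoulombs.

1580.442 millicoulombs

In millicoulombs:
  0.9734 coulombs = 0.9734e3 millicoulombs = 973.4
  0.6003 coulombs = 0.6003e3 millicoulombs = 600.3
  6.742 millicoulombs → 6.742
Sum: 973.4 + 600.3 + 6.742 = 1580.442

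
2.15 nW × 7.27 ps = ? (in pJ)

0.0000000156305 pJ

2.15 × 10⁻⁹ × 7.27 × 10⁻¹² = 15.6305 × 10⁻²¹ J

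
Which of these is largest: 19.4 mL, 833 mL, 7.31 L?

7.31 L

19.4 mL = 0.0194 L
833 mL = 0.833 L
7.31 L = 7.31 L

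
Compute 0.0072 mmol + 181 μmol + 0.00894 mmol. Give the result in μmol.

197.14 μmol

In μmol:
  0.0072 mmol = 0.0072e3 μmol = 7.2
  181 μmol → 181
  0.00894 mmol = 0.00894e3 μmol = 8.94
Sum: 7.2 + 181 + 8.94 = 197.14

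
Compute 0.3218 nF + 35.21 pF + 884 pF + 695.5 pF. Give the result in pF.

In pF:
  0.3218 nF = 0.3218 × 10³ pF = 321.8
  35.21 pF → 35.21
  884 pF → 884
  695.5 pF → 695.5
Sum: 321.8 + 35.21 + 884 + 695.5 = 1936.51

1936.51 pF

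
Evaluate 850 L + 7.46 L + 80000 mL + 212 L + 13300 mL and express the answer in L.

1162.76 L

In L:
  850 L → 850
  7.46 L → 7.46
  80000 mL = 80000 × 10^-3 L = 80
  212 L → 212
  13300 mL = 13300 × 10^-3 L = 13.3
Sum: 850 + 7.46 + 80 + 212 + 13.3 = 1162.76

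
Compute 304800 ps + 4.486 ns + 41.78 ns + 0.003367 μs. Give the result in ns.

354.433 ns

In ns:
  304800 ps = 304800 × 10⁻³ ns = 304.8
  4.486 ns → 4.486
  41.78 ns → 41.78
  0.003367 μs = 0.003367 × 10³ ns = 3.367
Sum: 304.8 + 4.486 + 41.78 + 3.367 = 354.433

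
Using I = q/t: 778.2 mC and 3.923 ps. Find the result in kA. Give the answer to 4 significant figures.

198400000 kA

(778.2e-3) / (3.923e-12) = 198.369e9 A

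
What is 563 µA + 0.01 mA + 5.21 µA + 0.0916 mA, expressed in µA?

669.81 µA

In µA:
  563 µA → 563
  0.01 mA = 0.01e3 µA = 10
  5.21 µA → 5.21
  0.0916 mA = 0.0916e3 µA = 91.6
Sum: 563 + 10 + 5.21 + 91.6 = 669.81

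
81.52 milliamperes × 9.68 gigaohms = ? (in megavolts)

789.1136 megavolts

81.52 × 10⁻³ × 9.68 × 10⁹ = 789.1136 × 10⁶ V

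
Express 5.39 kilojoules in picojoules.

kilo = 10³, pico = 10⁻¹²; factor is 10¹⁵.
5.39 × 10¹⁵ = 5390000000000000

5390000000000000 picojoules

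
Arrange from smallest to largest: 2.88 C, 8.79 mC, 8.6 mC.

8.6 mC < 8.79 mC < 2.88 C

2.88 C = 2.88 C
8.79 mC = 0.00879 C
8.6 mC = 0.0086 C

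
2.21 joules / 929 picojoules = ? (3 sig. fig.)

(2.21) / (929 × 10⁻¹²) = 0.002379 × 10¹²

2380000000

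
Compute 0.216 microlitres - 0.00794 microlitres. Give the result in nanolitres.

In nanolitres:
  0.216 microlitres = 0.216 × 10³ nanolitres = 216
  0.00794 microlitres = 0.00794 × 10³ nanolitres = 7.94
Difference: 216 - 7.94 = 208.06

208.06 nanolitres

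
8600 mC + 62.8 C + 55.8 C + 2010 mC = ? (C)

In C:
  8600 mC = 8600e-3 C = 8.6
  62.8 C → 62.8
  55.8 C → 55.8
  2010 mC = 2010e-3 C = 2.01
Sum: 8.6 + 62.8 + 55.8 + 2.01 = 129.21

129.21 C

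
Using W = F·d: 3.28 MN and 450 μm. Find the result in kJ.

1.476 kJ

3.28 × 10^6 × 450 × 10^-6 = 1476 J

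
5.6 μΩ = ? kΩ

0.0000000056 kΩ

micro = 10^-6, kilo = 10^3; factor is 10^-9.
5.6 × 10^-9 = 0.0000000056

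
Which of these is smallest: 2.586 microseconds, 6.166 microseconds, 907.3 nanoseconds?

2.586 microseconds = 0.000002586 seconds
6.166 microseconds = 0.000006166 seconds
907.3 nanoseconds = 0.0000009073 seconds

907.3 nanoseconds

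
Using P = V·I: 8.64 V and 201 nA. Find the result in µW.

1.73664 µW

8.64 × 201 × 10^-9 = 1736.64 × 10^-9 W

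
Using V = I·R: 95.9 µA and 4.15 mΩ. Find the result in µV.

95.9e-6 × 4.15e-3 = 397.985e-9 V

0.397985 µV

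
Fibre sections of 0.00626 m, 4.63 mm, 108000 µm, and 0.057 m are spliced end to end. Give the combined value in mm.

175.89 mm

In mm:
  0.00626 m = 0.00626 × 10^3 mm = 6.26
  4.63 mm → 4.63
  108000 µm = 108000 × 10^-3 mm = 108
  0.057 m = 0.057 × 10^3 mm = 57
Sum: 6.26 + 4.63 + 108 + 57 = 175.89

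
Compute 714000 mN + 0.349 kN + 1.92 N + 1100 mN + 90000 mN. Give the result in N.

1156.02 N

In N:
  714000 mN = 714000e-3 N = 714
  0.349 kN = 0.349e3 N = 349
  1.92 N → 1.92
  1100 mN = 1100e-3 N = 1.1
  90000 mN = 90000e-3 N = 90
Sum: 714 + 349 + 1.92 + 1.1 + 90 = 1156.02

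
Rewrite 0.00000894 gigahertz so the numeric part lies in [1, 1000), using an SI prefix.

= 8.94e3 hertz; 1e3 is kilo.

8.94 kilohertz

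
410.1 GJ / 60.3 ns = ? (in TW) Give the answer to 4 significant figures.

6801000 TW

(410.1 × 10^9) / (60.3 × 10^-9) = 6.801 × 10^18 W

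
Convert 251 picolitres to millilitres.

pico = 1e-12, milli = 1e-3; factor is 1e-9.
251 × 1e-9 = 0.000000251

0.000000251 millilitres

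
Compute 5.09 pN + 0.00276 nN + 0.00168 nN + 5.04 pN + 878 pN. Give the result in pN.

892.57 pN

In pN:
  5.09 pN → 5.09
  0.00276 nN = 0.00276 × 10^3 pN = 2.76
  0.00168 nN = 0.00168 × 10^3 pN = 1.68
  5.04 pN → 5.04
  878 pN → 878
Sum: 5.09 + 2.76 + 1.68 + 5.04 + 878 = 892.57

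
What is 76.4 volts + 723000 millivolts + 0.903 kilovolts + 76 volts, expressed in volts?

In volts:
  76.4 volts → 76.4
  723000 millivolts = 723000e-3 volts = 723
  0.903 kilovolts = 0.903e3 volts = 903
  76 volts → 76
Sum: 76.4 + 723 + 903 + 76 = 1778.4

1778.4 volts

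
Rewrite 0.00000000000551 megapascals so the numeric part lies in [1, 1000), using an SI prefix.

5.51 micropascals

= 5.51 × 10^-6 pascals; 10^-6 is micro.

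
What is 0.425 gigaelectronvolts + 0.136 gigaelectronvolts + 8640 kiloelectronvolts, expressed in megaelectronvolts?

569.64 megaelectronvolts

In megaelectronvolts:
  0.425 gigaelectronvolts = 0.425e3 megaelectronvolts = 425
  0.136 gigaelectronvolts = 0.136e3 megaelectronvolts = 136
  8640 kiloelectronvolts = 8640e-3 megaelectronvolts = 8.64
Sum: 425 + 136 + 8.64 = 569.64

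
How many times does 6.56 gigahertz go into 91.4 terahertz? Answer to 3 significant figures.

13900

(91.4 × 10¹²) / (6.56 × 10⁹) = 13.93 × 10³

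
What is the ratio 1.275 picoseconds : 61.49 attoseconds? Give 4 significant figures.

(1.275 × 10⁻¹²) / (61.49 × 10⁻¹⁸) = 0.020735 × 10⁶

20740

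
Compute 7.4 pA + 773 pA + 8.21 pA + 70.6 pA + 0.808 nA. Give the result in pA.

1667.21 pA

In pA:
  7.4 pA → 7.4
  773 pA → 773
  8.21 pA → 8.21
  70.6 pA → 70.6
  0.808 nA = 0.808e3 pA = 808
Sum: 7.4 + 773 + 8.21 + 70.6 + 808 = 1667.21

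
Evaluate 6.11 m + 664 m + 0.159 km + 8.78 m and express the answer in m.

837.89 m

In m:
  6.11 m → 6.11
  664 m → 664
  0.159 km = 0.159e3 m = 159
  8.78 m → 8.78
Sum: 6.11 + 664 + 159 + 8.78 = 837.89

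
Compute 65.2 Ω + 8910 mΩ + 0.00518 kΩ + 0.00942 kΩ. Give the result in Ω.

In Ω:
  65.2 Ω → 65.2
  8910 mΩ = 8910e-3 Ω = 8.91
  0.00518 kΩ = 0.00518e3 Ω = 5.18
  0.00942 kΩ = 0.00942e3 Ω = 9.42
Sum: 65.2 + 8.91 + 5.18 + 9.42 = 88.71

88.71 Ω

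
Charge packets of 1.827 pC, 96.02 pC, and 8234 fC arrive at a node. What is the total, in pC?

106.081 pC

In pC:
  1.827 pC → 1.827
  96.02 pC → 96.02
  8234 fC = 8234e-3 pC = 8.234
Sum: 1.827 + 96.02 + 8.234 = 106.081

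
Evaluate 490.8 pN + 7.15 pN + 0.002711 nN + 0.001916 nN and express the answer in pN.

502.577 pN

In pN:
  490.8 pN → 490.8
  7.15 pN → 7.15
  0.002711 nN = 0.002711 × 10^3 pN = 2.711
  0.001916 nN = 0.001916 × 10^3 pN = 1.916
Sum: 490.8 + 7.15 + 2.711 + 1.916 = 502.577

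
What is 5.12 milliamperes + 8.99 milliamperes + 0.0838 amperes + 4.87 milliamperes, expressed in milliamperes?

102.78 milliamperes

In milliamperes:
  5.12 milliamperes → 5.12
  8.99 milliamperes → 8.99
  0.0838 amperes = 0.0838 × 10³ milliamperes = 83.8
  4.87 milliamperes → 4.87
Sum: 5.12 + 8.99 + 83.8 + 4.87 = 102.78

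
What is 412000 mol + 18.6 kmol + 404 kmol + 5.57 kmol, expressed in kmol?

840.17 kmol

In kmol:
  412000 mol = 412000 × 10⁻³ kmol = 412
  18.6 kmol → 18.6
  404 kmol → 404
  5.57 kmol → 5.57
Sum: 412 + 18.6 + 404 + 5.57 = 840.17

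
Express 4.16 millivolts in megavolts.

milli = 1e-3, mega = 1e6; factor is 1e-9.
4.16 × 1e-9 = 0.00000000416

0.00000000416 megavolts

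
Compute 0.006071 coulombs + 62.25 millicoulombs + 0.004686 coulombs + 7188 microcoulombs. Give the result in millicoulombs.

80.195 millicoulombs

In millicoulombs:
  0.006071 coulombs = 0.006071e3 millicoulombs = 6.071
  62.25 millicoulombs → 62.25
  0.004686 coulombs = 0.004686e3 millicoulombs = 4.686
  7188 microcoulombs = 7188e-3 millicoulombs = 7.188
Sum: 6.071 + 62.25 + 4.686 + 7.188 = 80.195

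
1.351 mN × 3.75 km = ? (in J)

1.351e-3 × 3.75e3 = 5.06625 J

5.06625 J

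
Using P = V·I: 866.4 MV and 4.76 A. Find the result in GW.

866.4 × 10⁶ × 4.76 = 4124.064 × 10⁶ W

4.124064 GW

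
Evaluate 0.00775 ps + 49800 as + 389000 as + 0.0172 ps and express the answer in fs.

463.75 fs

In fs:
  0.00775 ps = 0.00775e3 fs = 7.75
  49800 as = 49800e-3 fs = 49.8
  389000 as = 389000e-3 fs = 389
  0.0172 ps = 0.0172e3 fs = 17.2
Sum: 7.75 + 49.8 + 389 + 17.2 = 463.75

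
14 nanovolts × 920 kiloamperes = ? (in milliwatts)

12.88 milliwatts

14 × 10⁻⁹ × 920 × 10³ = 12880 × 10⁻⁶ W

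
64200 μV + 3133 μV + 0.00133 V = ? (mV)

In mV:
  64200 μV = 64200e-3 mV = 64.2
  3133 μV = 3133e-3 mV = 3.133
  0.00133 V = 0.00133e3 mV = 1.33
Sum: 64.2 + 3.133 + 1.33 = 68.663

68.663 mV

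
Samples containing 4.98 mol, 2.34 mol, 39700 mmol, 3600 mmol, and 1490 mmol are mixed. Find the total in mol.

In mol:
  4.98 mol → 4.98
  2.34 mol → 2.34
  39700 mmol = 39700 × 10⁻³ mol = 39.7
  3600 mmol = 3600 × 10⁻³ mol = 3.6
  1490 mmol = 1490 × 10⁻³ mol = 1.49
Sum: 4.98 + 2.34 + 39.7 + 3.6 + 1.49 = 52.11

52.11 mol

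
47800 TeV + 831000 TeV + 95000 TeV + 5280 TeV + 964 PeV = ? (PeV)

1943.08 PeV

In PeV:
  47800 TeV = 47800 × 10^-3 PeV = 47.8
  831000 TeV = 831000 × 10^-3 PeV = 831
  95000 TeV = 95000 × 10^-3 PeV = 95
  5280 TeV = 5280 × 10^-3 PeV = 5.28
  964 PeV → 964
Sum: 47.8 + 831 + 95 + 5.28 + 964 = 1943.08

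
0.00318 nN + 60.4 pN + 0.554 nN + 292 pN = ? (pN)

909.58 pN

In pN:
  0.00318 nN = 0.00318 × 10^3 pN = 3.18
  60.4 pN → 60.4
  0.554 nN = 0.554 × 10^3 pN = 554
  292 pN → 292
Sum: 3.18 + 60.4 + 554 + 292 = 909.58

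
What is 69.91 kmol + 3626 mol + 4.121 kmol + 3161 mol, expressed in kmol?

80.818 kmol

In kmol:
  69.91 kmol → 69.91
  3626 mol = 3626e-3 kmol = 3.626
  4.121 kmol → 4.121
  3161 mol = 3161e-3 kmol = 3.161
Sum: 69.91 + 3.626 + 4.121 + 3.161 = 80.818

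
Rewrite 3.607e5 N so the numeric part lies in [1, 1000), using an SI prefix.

360.7 kN

= 360.7e3 N; 1e3 is kilo.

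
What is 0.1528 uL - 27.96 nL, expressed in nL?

124.84 nL

In nL:
  0.1528 uL = 0.1528 × 10³ nL = 152.8
  27.96 nL → 27.96
Difference: 152.8 - 27.96 = 124.84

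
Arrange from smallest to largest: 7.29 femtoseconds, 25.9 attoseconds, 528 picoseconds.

7.29 femtoseconds = 0.00000000000000729 seconds
25.9 attoseconds = 0.0000000000000000259 seconds
528 picoseconds = 0.000000000528 seconds

25.9 attoseconds < 7.29 femtoseconds < 528 picoseconds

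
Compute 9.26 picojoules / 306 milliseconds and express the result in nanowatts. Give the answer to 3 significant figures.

0.0303 nanowatts

(9.26 × 10^-12) / (306 × 10^-3) = 0.030261 × 10^-9 W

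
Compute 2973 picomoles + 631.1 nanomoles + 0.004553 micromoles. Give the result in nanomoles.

638.626 nanomoles

In nanomoles:
  2973 picomoles = 2973 × 10^-3 nanomoles = 2.973
  631.1 nanomoles → 631.1
  0.004553 micromoles = 0.004553 × 10^3 nanomoles = 4.553
Sum: 2.973 + 631.1 + 4.553 = 638.626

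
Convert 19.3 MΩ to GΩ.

mega = 1e6, giga = 1e9; factor is 1e-3.
19.3 × 1e-3 = 0.0193

0.0193 GΩ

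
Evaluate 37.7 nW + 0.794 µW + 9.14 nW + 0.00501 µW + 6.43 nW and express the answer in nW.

In nW:
  37.7 nW → 37.7
  0.794 µW = 0.794 × 10³ nW = 794
  9.14 nW → 9.14
  0.00501 µW = 0.00501 × 10³ nW = 5.01
  6.43 nW → 6.43
Sum: 37.7 + 794 + 9.14 + 5.01 + 6.43 = 852.28

852.28 nW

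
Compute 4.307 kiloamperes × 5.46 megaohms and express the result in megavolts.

23516.22 megavolts

4.307 × 10^3 × 5.46 × 10^6 = 23.51622 × 10^9 V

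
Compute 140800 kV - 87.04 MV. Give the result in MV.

53.76 MV

In MV:
  140800 kV = 140800e-3 MV = 140.8
  87.04 MV → 87.04
Difference: 140.8 - 87.04 = 53.76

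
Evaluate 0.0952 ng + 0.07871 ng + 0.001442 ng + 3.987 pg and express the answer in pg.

179.339 pg

In pg:
  0.0952 ng = 0.0952 × 10^3 pg = 95.2
  0.07871 ng = 0.07871 × 10^3 pg = 78.71
  0.001442 ng = 0.001442 × 10^3 pg = 1.442
  3.987 pg → 3.987
Sum: 95.2 + 78.71 + 1.442 + 3.987 = 179.339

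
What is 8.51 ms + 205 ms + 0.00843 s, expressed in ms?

In ms:
  8.51 ms → 8.51
  205 ms → 205
  0.00843 s = 0.00843 × 10³ ms = 8.43
Sum: 8.51 + 205 + 8.43 = 221.94

221.94 ms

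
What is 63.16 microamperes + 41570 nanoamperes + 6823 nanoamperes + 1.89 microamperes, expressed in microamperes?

In microamperes:
  63.16 microamperes → 63.16
  41570 nanoamperes = 41570 × 10⁻³ microamperes = 41.57
  6823 nanoamperes = 6823 × 10⁻³ microamperes = 6.823
  1.89 microamperes → 1.89
Sum: 63.16 + 41.57 + 6.823 + 1.89 = 113.443

113.443 microamperes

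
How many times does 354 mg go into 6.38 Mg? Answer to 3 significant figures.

18000000

(6.38 × 10⁶) / (354 × 10⁻³) = 0.01802 × 10⁹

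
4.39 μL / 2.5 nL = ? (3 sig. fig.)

1760

(4.39 × 10^-6) / (2.5 × 10^-9) = 1.756 × 10^3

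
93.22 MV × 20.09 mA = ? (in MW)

93.22e6 × 20.09e-3 = 1872.7898e3 W

1.8727898 MW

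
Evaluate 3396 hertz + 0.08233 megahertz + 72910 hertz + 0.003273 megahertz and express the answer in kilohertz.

In kilohertz:
  3396 hertz = 3396 × 10^-3 kilohertz = 3.396
  0.08233 megahertz = 0.08233 × 10^3 kilohertz = 82.33
  72910 hertz = 72910 × 10^-3 kilohertz = 72.91
  0.003273 megahertz = 0.003273 × 10^3 kilohertz = 3.273
Sum: 3.396 + 82.33 + 72.91 + 3.273 = 161.909

161.909 kilohertz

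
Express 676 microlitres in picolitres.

micro = 10⁻⁶, pico = 10⁻¹²; factor is 10⁶.
676 × 10⁶ = 676000000

676000000 picolitres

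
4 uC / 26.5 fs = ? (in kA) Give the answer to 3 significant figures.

151000 kA

(4 × 10⁻⁶) / (26.5 × 10⁻¹⁵) = 0.15094 × 10⁹ A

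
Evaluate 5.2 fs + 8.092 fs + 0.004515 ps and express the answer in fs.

In fs:
  5.2 fs → 5.2
  8.092 fs → 8.092
  0.004515 ps = 0.004515 × 10³ fs = 4.515
Sum: 5.2 + 8.092 + 4.515 = 17.807

17.807 fs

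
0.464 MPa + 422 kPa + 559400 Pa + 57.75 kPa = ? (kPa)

In kPa:
  0.464 MPa = 0.464 × 10³ kPa = 464
  422 kPa → 422
  559400 Pa = 559400 × 10⁻³ kPa = 559.4
  57.75 kPa → 57.75
Sum: 464 + 422 + 559.4 + 57.75 = 1503.15

1503.15 kPa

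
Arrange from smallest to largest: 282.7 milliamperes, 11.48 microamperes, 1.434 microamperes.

1.434 microamperes < 11.48 microamperes < 282.7 milliamperes

282.7 milliamperes = 0.2827 amperes
11.48 microamperes = 0.00001148 amperes
1.434 microamperes = 0.000001434 amperes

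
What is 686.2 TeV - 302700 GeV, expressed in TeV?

In TeV:
  686.2 TeV → 686.2
  302700 GeV = 302700e-3 TeV = 302.7
Difference: 686.2 - 302.7 = 383.5

383.5 TeV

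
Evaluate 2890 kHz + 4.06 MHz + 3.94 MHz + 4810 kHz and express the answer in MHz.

15.7 MHz

In MHz:
  2890 kHz = 2890e-3 MHz = 2.89
  4.06 MHz → 4.06
  3.94 MHz → 3.94
  4810 kHz = 4810e-3 MHz = 4.81
Sum: 2.89 + 4.06 + 3.94 + 4.81 = 15.7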